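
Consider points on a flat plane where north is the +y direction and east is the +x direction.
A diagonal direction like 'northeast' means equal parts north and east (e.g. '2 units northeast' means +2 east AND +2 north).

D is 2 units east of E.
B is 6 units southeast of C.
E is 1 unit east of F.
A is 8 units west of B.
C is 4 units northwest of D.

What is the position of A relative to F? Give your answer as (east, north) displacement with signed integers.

Place F at the origin (east=0, north=0).
  E is 1 unit east of F: delta (east=+1, north=+0); E at (east=1, north=0).
  D is 2 units east of E: delta (east=+2, north=+0); D at (east=3, north=0).
  C is 4 units northwest of D: delta (east=-4, north=+4); C at (east=-1, north=4).
  B is 6 units southeast of C: delta (east=+6, north=-6); B at (east=5, north=-2).
  A is 8 units west of B: delta (east=-8, north=+0); A at (east=-3, north=-2).
Therefore A relative to F: (east=-3, north=-2).

Answer: A is at (east=-3, north=-2) relative to F.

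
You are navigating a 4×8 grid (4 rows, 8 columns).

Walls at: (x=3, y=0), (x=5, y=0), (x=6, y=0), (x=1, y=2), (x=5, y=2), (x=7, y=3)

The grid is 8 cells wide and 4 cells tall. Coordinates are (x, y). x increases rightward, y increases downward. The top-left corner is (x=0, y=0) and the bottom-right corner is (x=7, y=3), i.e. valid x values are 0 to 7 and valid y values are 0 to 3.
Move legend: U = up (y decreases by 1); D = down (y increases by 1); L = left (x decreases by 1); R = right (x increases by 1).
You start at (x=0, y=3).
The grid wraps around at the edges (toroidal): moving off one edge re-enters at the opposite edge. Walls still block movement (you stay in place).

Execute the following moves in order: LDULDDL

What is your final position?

Answer: Final position: (x=7, y=1)

Derivation:
Start: (x=0, y=3)
  L (left): blocked, stay at (x=0, y=3)
  D (down): (x=0, y=3) -> (x=0, y=0)
  U (up): (x=0, y=0) -> (x=0, y=3)
  L (left): blocked, stay at (x=0, y=3)
  D (down): (x=0, y=3) -> (x=0, y=0)
  D (down): (x=0, y=0) -> (x=0, y=1)
  L (left): (x=0, y=1) -> (x=7, y=1)
Final: (x=7, y=1)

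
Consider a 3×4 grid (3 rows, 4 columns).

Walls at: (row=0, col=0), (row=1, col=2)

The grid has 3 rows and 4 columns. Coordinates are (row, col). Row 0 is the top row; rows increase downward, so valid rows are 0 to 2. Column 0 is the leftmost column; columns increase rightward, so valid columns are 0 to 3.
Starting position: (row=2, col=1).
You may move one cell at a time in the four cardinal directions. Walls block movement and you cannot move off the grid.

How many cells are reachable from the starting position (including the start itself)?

BFS flood-fill from (row=2, col=1):
  Distance 0: (row=2, col=1)
  Distance 1: (row=1, col=1), (row=2, col=0), (row=2, col=2)
  Distance 2: (row=0, col=1), (row=1, col=0), (row=2, col=3)
  Distance 3: (row=0, col=2), (row=1, col=3)
  Distance 4: (row=0, col=3)
Total reachable: 10 (grid has 10 open cells total)

Answer: Reachable cells: 10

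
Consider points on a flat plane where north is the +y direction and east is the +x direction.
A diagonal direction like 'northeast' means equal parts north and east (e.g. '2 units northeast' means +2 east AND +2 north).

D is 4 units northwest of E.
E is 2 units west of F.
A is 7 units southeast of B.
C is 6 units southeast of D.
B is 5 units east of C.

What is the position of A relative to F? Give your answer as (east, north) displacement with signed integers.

Answer: A is at (east=12, north=-9) relative to F.

Derivation:
Place F at the origin (east=0, north=0).
  E is 2 units west of F: delta (east=-2, north=+0); E at (east=-2, north=0).
  D is 4 units northwest of E: delta (east=-4, north=+4); D at (east=-6, north=4).
  C is 6 units southeast of D: delta (east=+6, north=-6); C at (east=0, north=-2).
  B is 5 units east of C: delta (east=+5, north=+0); B at (east=5, north=-2).
  A is 7 units southeast of B: delta (east=+7, north=-7); A at (east=12, north=-9).
Therefore A relative to F: (east=12, north=-9).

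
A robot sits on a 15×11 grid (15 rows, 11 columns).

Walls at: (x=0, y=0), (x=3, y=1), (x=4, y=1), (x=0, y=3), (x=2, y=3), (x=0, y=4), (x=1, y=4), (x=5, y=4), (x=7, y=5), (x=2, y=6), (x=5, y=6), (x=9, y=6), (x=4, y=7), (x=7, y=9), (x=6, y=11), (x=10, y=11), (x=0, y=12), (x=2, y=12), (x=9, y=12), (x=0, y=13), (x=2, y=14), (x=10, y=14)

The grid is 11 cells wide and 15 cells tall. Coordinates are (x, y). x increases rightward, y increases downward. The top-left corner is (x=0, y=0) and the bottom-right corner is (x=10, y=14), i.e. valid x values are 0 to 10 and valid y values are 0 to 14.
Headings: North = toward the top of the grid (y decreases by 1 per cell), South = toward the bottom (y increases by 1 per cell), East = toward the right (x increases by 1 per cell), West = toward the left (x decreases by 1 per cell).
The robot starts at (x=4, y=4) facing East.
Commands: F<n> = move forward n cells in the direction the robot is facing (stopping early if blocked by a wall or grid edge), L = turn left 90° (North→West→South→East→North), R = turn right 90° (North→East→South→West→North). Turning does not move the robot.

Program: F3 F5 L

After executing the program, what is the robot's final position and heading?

Start: (x=4, y=4), facing East
  F3: move forward 0/3 (blocked), now at (x=4, y=4)
  F5: move forward 0/5 (blocked), now at (x=4, y=4)
  L: turn left, now facing North
Final: (x=4, y=4), facing North

Answer: Final position: (x=4, y=4), facing North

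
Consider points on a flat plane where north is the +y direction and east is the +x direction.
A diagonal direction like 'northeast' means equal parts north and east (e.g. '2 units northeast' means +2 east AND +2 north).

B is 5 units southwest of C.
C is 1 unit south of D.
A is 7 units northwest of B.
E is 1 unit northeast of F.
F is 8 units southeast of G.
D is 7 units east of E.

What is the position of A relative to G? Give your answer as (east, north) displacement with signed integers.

Place G at the origin (east=0, north=0).
  F is 8 units southeast of G: delta (east=+8, north=-8); F at (east=8, north=-8).
  E is 1 unit northeast of F: delta (east=+1, north=+1); E at (east=9, north=-7).
  D is 7 units east of E: delta (east=+7, north=+0); D at (east=16, north=-7).
  C is 1 unit south of D: delta (east=+0, north=-1); C at (east=16, north=-8).
  B is 5 units southwest of C: delta (east=-5, north=-5); B at (east=11, north=-13).
  A is 7 units northwest of B: delta (east=-7, north=+7); A at (east=4, north=-6).
Therefore A relative to G: (east=4, north=-6).

Answer: A is at (east=4, north=-6) relative to G.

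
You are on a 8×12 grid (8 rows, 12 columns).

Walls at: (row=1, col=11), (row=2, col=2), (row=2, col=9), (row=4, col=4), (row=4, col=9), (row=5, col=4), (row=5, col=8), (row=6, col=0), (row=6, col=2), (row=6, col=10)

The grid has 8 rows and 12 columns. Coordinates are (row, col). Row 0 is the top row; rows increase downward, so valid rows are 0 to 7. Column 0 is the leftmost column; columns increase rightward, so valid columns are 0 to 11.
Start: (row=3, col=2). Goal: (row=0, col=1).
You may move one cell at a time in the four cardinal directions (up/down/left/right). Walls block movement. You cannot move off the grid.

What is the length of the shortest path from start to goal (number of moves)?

Answer: Shortest path length: 4

Derivation:
BFS from (row=3, col=2) until reaching (row=0, col=1):
  Distance 0: (row=3, col=2)
  Distance 1: (row=3, col=1), (row=3, col=3), (row=4, col=2)
  Distance 2: (row=2, col=1), (row=2, col=3), (row=3, col=0), (row=3, col=4), (row=4, col=1), (row=4, col=3), (row=5, col=2)
  Distance 3: (row=1, col=1), (row=1, col=3), (row=2, col=0), (row=2, col=4), (row=3, col=5), (row=4, col=0), (row=5, col=1), (row=5, col=3)
  Distance 4: (row=0, col=1), (row=0, col=3), (row=1, col=0), (row=1, col=2), (row=1, col=4), (row=2, col=5), (row=3, col=6), (row=4, col=5), (row=5, col=0), (row=6, col=1), (row=6, col=3)  <- goal reached here
One shortest path (4 moves): (row=3, col=2) -> (row=3, col=1) -> (row=2, col=1) -> (row=1, col=1) -> (row=0, col=1)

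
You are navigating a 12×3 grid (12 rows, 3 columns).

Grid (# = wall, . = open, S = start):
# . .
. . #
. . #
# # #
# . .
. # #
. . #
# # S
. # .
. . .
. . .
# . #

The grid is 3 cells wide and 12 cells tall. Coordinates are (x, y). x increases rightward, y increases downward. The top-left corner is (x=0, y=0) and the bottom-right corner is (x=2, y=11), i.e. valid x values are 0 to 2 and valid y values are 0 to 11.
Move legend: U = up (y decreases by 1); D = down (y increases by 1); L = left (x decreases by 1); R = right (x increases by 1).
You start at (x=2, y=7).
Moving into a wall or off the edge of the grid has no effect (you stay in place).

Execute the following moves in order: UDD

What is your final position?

Start: (x=2, y=7)
  U (up): blocked, stay at (x=2, y=7)
  D (down): (x=2, y=7) -> (x=2, y=8)
  D (down): (x=2, y=8) -> (x=2, y=9)
Final: (x=2, y=9)

Answer: Final position: (x=2, y=9)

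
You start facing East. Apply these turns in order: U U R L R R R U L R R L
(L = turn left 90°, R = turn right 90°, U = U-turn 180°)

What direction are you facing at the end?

Start: East
  U (U-turn (180°)) -> West
  U (U-turn (180°)) -> East
  R (right (90° clockwise)) -> South
  L (left (90° counter-clockwise)) -> East
  R (right (90° clockwise)) -> South
  R (right (90° clockwise)) -> West
  R (right (90° clockwise)) -> North
  U (U-turn (180°)) -> South
  L (left (90° counter-clockwise)) -> East
  R (right (90° clockwise)) -> South
  R (right (90° clockwise)) -> West
  L (left (90° counter-clockwise)) -> South
Final: South

Answer: Final heading: South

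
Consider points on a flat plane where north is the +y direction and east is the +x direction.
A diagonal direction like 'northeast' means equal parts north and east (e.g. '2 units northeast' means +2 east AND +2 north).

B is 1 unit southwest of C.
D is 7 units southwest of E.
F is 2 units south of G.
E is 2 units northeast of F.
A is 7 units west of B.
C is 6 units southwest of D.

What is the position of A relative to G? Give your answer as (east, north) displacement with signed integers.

Place G at the origin (east=0, north=0).
  F is 2 units south of G: delta (east=+0, north=-2); F at (east=0, north=-2).
  E is 2 units northeast of F: delta (east=+2, north=+2); E at (east=2, north=0).
  D is 7 units southwest of E: delta (east=-7, north=-7); D at (east=-5, north=-7).
  C is 6 units southwest of D: delta (east=-6, north=-6); C at (east=-11, north=-13).
  B is 1 unit southwest of C: delta (east=-1, north=-1); B at (east=-12, north=-14).
  A is 7 units west of B: delta (east=-7, north=+0); A at (east=-19, north=-14).
Therefore A relative to G: (east=-19, north=-14).

Answer: A is at (east=-19, north=-14) relative to G.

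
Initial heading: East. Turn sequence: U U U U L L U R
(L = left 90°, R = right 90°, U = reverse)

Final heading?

Start: East
  U (U-turn (180°)) -> West
  U (U-turn (180°)) -> East
  U (U-turn (180°)) -> West
  U (U-turn (180°)) -> East
  L (left (90° counter-clockwise)) -> North
  L (left (90° counter-clockwise)) -> West
  U (U-turn (180°)) -> East
  R (right (90° clockwise)) -> South
Final: South

Answer: Final heading: South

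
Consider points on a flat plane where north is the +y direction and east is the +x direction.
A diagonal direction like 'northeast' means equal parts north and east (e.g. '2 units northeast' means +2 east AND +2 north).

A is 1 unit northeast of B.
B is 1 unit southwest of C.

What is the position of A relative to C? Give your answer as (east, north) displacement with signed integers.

Place C at the origin (east=0, north=0).
  B is 1 unit southwest of C: delta (east=-1, north=-1); B at (east=-1, north=-1).
  A is 1 unit northeast of B: delta (east=+1, north=+1); A at (east=0, north=0).
Therefore A relative to C: (east=0, north=0).

Answer: A is at (east=0, north=0) relative to C.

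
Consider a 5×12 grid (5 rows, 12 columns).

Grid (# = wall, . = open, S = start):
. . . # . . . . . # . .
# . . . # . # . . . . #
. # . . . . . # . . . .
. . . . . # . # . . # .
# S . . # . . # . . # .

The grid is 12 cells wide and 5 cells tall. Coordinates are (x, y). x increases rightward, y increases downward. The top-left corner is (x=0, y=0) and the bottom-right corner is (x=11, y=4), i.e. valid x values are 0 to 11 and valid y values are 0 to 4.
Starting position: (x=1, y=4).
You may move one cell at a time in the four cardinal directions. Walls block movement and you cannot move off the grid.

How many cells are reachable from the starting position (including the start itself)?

BFS flood-fill from (x=1, y=4):
  Distance 0: (x=1, y=4)
  Distance 1: (x=1, y=3), (x=2, y=4)
  Distance 2: (x=0, y=3), (x=2, y=3), (x=3, y=4)
  Distance 3: (x=0, y=2), (x=2, y=2), (x=3, y=3)
  Distance 4: (x=2, y=1), (x=3, y=2), (x=4, y=3)
  Distance 5: (x=2, y=0), (x=1, y=1), (x=3, y=1), (x=4, y=2)
  Distance 6: (x=1, y=0), (x=5, y=2)
  Distance 7: (x=0, y=0), (x=5, y=1), (x=6, y=2)
  Distance 8: (x=5, y=0), (x=6, y=3)
  Distance 9: (x=4, y=0), (x=6, y=0), (x=6, y=4)
  Distance 10: (x=7, y=0), (x=5, y=4)
  Distance 11: (x=8, y=0), (x=7, y=1)
  Distance 12: (x=8, y=1)
  Distance 13: (x=9, y=1), (x=8, y=2)
  Distance 14: (x=10, y=1), (x=9, y=2), (x=8, y=3)
  Distance 15: (x=10, y=0), (x=10, y=2), (x=9, y=3), (x=8, y=4)
  Distance 16: (x=11, y=0), (x=11, y=2), (x=9, y=4)
  Distance 17: (x=11, y=3)
  Distance 18: (x=11, y=4)
Total reachable: 45 (grid has 45 open cells total)

Answer: Reachable cells: 45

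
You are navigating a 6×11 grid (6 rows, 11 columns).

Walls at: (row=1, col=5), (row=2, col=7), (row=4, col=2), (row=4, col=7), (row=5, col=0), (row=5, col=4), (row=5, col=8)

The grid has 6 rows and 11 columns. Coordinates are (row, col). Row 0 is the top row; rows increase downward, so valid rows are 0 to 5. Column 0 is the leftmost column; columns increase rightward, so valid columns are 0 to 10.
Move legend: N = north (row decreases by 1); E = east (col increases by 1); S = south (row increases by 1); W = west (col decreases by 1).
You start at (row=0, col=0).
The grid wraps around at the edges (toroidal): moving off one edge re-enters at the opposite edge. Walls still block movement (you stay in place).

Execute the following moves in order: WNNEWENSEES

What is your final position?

Answer: Final position: (row=5, col=1)

Derivation:
Start: (row=0, col=0)
  W (west): (row=0, col=0) -> (row=0, col=10)
  N (north): (row=0, col=10) -> (row=5, col=10)
  N (north): (row=5, col=10) -> (row=4, col=10)
  E (east): (row=4, col=10) -> (row=4, col=0)
  W (west): (row=4, col=0) -> (row=4, col=10)
  E (east): (row=4, col=10) -> (row=4, col=0)
  N (north): (row=4, col=0) -> (row=3, col=0)
  S (south): (row=3, col=0) -> (row=4, col=0)
  E (east): (row=4, col=0) -> (row=4, col=1)
  E (east): blocked, stay at (row=4, col=1)
  S (south): (row=4, col=1) -> (row=5, col=1)
Final: (row=5, col=1)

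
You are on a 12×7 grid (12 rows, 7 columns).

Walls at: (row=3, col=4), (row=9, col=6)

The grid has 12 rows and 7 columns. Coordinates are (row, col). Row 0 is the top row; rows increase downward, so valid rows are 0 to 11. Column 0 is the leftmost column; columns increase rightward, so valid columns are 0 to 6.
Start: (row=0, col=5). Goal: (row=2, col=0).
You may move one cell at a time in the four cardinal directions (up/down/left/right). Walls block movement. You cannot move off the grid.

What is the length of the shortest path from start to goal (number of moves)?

BFS from (row=0, col=5) until reaching (row=2, col=0):
  Distance 0: (row=0, col=5)
  Distance 1: (row=0, col=4), (row=0, col=6), (row=1, col=5)
  Distance 2: (row=0, col=3), (row=1, col=4), (row=1, col=6), (row=2, col=5)
  Distance 3: (row=0, col=2), (row=1, col=3), (row=2, col=4), (row=2, col=6), (row=3, col=5)
  Distance 4: (row=0, col=1), (row=1, col=2), (row=2, col=3), (row=3, col=6), (row=4, col=5)
  Distance 5: (row=0, col=0), (row=1, col=1), (row=2, col=2), (row=3, col=3), (row=4, col=4), (row=4, col=6), (row=5, col=5)
  Distance 6: (row=1, col=0), (row=2, col=1), (row=3, col=2), (row=4, col=3), (row=5, col=4), (row=5, col=6), (row=6, col=5)
  Distance 7: (row=2, col=0), (row=3, col=1), (row=4, col=2), (row=5, col=3), (row=6, col=4), (row=6, col=6), (row=7, col=5)  <- goal reached here
One shortest path (7 moves): (row=0, col=5) -> (row=0, col=4) -> (row=0, col=3) -> (row=0, col=2) -> (row=0, col=1) -> (row=0, col=0) -> (row=1, col=0) -> (row=2, col=0)

Answer: Shortest path length: 7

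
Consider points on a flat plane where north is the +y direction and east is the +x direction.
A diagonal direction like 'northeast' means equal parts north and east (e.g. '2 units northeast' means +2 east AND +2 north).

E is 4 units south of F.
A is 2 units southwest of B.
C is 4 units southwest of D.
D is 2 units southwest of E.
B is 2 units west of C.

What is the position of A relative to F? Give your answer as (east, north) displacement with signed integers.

Answer: A is at (east=-10, north=-12) relative to F.

Derivation:
Place F at the origin (east=0, north=0).
  E is 4 units south of F: delta (east=+0, north=-4); E at (east=0, north=-4).
  D is 2 units southwest of E: delta (east=-2, north=-2); D at (east=-2, north=-6).
  C is 4 units southwest of D: delta (east=-4, north=-4); C at (east=-6, north=-10).
  B is 2 units west of C: delta (east=-2, north=+0); B at (east=-8, north=-10).
  A is 2 units southwest of B: delta (east=-2, north=-2); A at (east=-10, north=-12).
Therefore A relative to F: (east=-10, north=-12).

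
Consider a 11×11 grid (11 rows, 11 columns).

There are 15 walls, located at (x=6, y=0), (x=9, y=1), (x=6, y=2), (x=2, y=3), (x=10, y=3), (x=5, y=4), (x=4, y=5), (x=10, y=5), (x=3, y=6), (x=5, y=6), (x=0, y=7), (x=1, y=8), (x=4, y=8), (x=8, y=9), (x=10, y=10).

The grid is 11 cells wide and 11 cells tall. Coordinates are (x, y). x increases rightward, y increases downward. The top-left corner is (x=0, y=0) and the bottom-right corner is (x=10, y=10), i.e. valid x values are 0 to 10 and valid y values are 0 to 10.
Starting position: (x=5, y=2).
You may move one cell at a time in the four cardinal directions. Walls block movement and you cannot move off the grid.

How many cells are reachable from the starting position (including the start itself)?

BFS flood-fill from (x=5, y=2):
  Distance 0: (x=5, y=2)
  Distance 1: (x=5, y=1), (x=4, y=2), (x=5, y=3)
  Distance 2: (x=5, y=0), (x=4, y=1), (x=6, y=1), (x=3, y=2), (x=4, y=3), (x=6, y=3)
  Distance 3: (x=4, y=0), (x=3, y=1), (x=7, y=1), (x=2, y=2), (x=3, y=3), (x=7, y=3), (x=4, y=4), (x=6, y=4)
  Distance 4: (x=3, y=0), (x=7, y=0), (x=2, y=1), (x=8, y=1), (x=1, y=2), (x=7, y=2), (x=8, y=3), (x=3, y=4), (x=7, y=4), (x=6, y=5)
  Distance 5: (x=2, y=0), (x=8, y=0), (x=1, y=1), (x=0, y=2), (x=8, y=2), (x=1, y=3), (x=9, y=3), (x=2, y=4), (x=8, y=4), (x=3, y=5), (x=5, y=5), (x=7, y=5), (x=6, y=6)
  Distance 6: (x=1, y=0), (x=9, y=0), (x=0, y=1), (x=9, y=2), (x=0, y=3), (x=1, y=4), (x=9, y=4), (x=2, y=5), (x=8, y=5), (x=7, y=6), (x=6, y=7)
  Distance 7: (x=0, y=0), (x=10, y=0), (x=10, y=2), (x=0, y=4), (x=10, y=4), (x=1, y=5), (x=9, y=5), (x=2, y=6), (x=8, y=6), (x=5, y=7), (x=7, y=7), (x=6, y=8)
  Distance 8: (x=10, y=1), (x=0, y=5), (x=1, y=6), (x=9, y=6), (x=2, y=7), (x=4, y=7), (x=8, y=7), (x=5, y=8), (x=7, y=8), (x=6, y=9)
  Distance 9: (x=0, y=6), (x=4, y=6), (x=10, y=6), (x=1, y=7), (x=3, y=7), (x=9, y=7), (x=2, y=8), (x=8, y=8), (x=5, y=9), (x=7, y=9), (x=6, y=10)
  Distance 10: (x=10, y=7), (x=3, y=8), (x=9, y=8), (x=2, y=9), (x=4, y=9), (x=5, y=10), (x=7, y=10)
  Distance 11: (x=10, y=8), (x=1, y=9), (x=3, y=9), (x=9, y=9), (x=2, y=10), (x=4, y=10), (x=8, y=10)
  Distance 12: (x=0, y=9), (x=10, y=9), (x=1, y=10), (x=3, y=10), (x=9, y=10)
  Distance 13: (x=0, y=8), (x=0, y=10)
Total reachable: 106 (grid has 106 open cells total)

Answer: Reachable cells: 106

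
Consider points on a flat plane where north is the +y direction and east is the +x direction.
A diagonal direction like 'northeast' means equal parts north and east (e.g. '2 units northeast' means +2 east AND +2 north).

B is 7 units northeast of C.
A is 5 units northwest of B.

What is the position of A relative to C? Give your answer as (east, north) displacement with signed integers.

Answer: A is at (east=2, north=12) relative to C.

Derivation:
Place C at the origin (east=0, north=0).
  B is 7 units northeast of C: delta (east=+7, north=+7); B at (east=7, north=7).
  A is 5 units northwest of B: delta (east=-5, north=+5); A at (east=2, north=12).
Therefore A relative to C: (east=2, north=12).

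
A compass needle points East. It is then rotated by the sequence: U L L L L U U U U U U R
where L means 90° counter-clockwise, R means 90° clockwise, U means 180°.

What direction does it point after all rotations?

Answer: Final heading: North

Derivation:
Start: East
  U (U-turn (180°)) -> West
  L (left (90° counter-clockwise)) -> South
  L (left (90° counter-clockwise)) -> East
  L (left (90° counter-clockwise)) -> North
  L (left (90° counter-clockwise)) -> West
  U (U-turn (180°)) -> East
  U (U-turn (180°)) -> West
  U (U-turn (180°)) -> East
  U (U-turn (180°)) -> West
  U (U-turn (180°)) -> East
  U (U-turn (180°)) -> West
  R (right (90° clockwise)) -> North
Final: North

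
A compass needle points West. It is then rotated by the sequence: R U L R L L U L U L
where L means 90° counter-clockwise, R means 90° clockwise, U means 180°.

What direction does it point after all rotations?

Start: West
  R (right (90° clockwise)) -> North
  U (U-turn (180°)) -> South
  L (left (90° counter-clockwise)) -> East
  R (right (90° clockwise)) -> South
  L (left (90° counter-clockwise)) -> East
  L (left (90° counter-clockwise)) -> North
  U (U-turn (180°)) -> South
  L (left (90° counter-clockwise)) -> East
  U (U-turn (180°)) -> West
  L (left (90° counter-clockwise)) -> South
Final: South

Answer: Final heading: South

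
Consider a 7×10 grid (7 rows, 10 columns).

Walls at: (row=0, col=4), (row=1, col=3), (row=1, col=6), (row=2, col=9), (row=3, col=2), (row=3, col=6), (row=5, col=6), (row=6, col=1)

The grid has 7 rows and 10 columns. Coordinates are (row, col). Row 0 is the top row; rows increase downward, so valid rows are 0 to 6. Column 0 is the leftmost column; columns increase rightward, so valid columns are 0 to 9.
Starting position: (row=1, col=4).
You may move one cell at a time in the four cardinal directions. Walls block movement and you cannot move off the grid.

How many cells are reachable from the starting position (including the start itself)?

Answer: Reachable cells: 62

Derivation:
BFS flood-fill from (row=1, col=4):
  Distance 0: (row=1, col=4)
  Distance 1: (row=1, col=5), (row=2, col=4)
  Distance 2: (row=0, col=5), (row=2, col=3), (row=2, col=5), (row=3, col=4)
  Distance 3: (row=0, col=6), (row=2, col=2), (row=2, col=6), (row=3, col=3), (row=3, col=5), (row=4, col=4)
  Distance 4: (row=0, col=7), (row=1, col=2), (row=2, col=1), (row=2, col=7), (row=4, col=3), (row=4, col=5), (row=5, col=4)
  Distance 5: (row=0, col=2), (row=0, col=8), (row=1, col=1), (row=1, col=7), (row=2, col=0), (row=2, col=8), (row=3, col=1), (row=3, col=7), (row=4, col=2), (row=4, col=6), (row=5, col=3), (row=5, col=5), (row=6, col=4)
  Distance 6: (row=0, col=1), (row=0, col=3), (row=0, col=9), (row=1, col=0), (row=1, col=8), (row=3, col=0), (row=3, col=8), (row=4, col=1), (row=4, col=7), (row=5, col=2), (row=6, col=3), (row=6, col=5)
  Distance 7: (row=0, col=0), (row=1, col=9), (row=3, col=9), (row=4, col=0), (row=4, col=8), (row=5, col=1), (row=5, col=7), (row=6, col=2), (row=6, col=6)
  Distance 8: (row=4, col=9), (row=5, col=0), (row=5, col=8), (row=6, col=7)
  Distance 9: (row=5, col=9), (row=6, col=0), (row=6, col=8)
  Distance 10: (row=6, col=9)
Total reachable: 62 (grid has 62 open cells total)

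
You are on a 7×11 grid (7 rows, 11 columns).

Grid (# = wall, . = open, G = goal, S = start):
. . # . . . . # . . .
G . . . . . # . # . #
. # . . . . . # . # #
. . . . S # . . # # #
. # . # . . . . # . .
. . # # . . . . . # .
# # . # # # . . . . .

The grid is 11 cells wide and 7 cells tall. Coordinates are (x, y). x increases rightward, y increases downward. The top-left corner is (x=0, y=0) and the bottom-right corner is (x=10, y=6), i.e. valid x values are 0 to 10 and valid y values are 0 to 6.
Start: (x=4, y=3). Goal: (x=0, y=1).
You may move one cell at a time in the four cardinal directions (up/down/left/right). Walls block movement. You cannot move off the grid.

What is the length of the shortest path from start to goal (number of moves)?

Answer: Shortest path length: 6

Derivation:
BFS from (x=4, y=3) until reaching (x=0, y=1):
  Distance 0: (x=4, y=3)
  Distance 1: (x=4, y=2), (x=3, y=3), (x=4, y=4)
  Distance 2: (x=4, y=1), (x=3, y=2), (x=5, y=2), (x=2, y=3), (x=5, y=4), (x=4, y=5)
  Distance 3: (x=4, y=0), (x=3, y=1), (x=5, y=1), (x=2, y=2), (x=6, y=2), (x=1, y=3), (x=2, y=4), (x=6, y=4), (x=5, y=5)
  Distance 4: (x=3, y=0), (x=5, y=0), (x=2, y=1), (x=0, y=3), (x=6, y=3), (x=7, y=4), (x=6, y=5)
  Distance 5: (x=6, y=0), (x=1, y=1), (x=0, y=2), (x=7, y=3), (x=0, y=4), (x=7, y=5), (x=6, y=6)
  Distance 6: (x=1, y=0), (x=0, y=1), (x=0, y=5), (x=8, y=5), (x=7, y=6)  <- goal reached here
One shortest path (6 moves): (x=4, y=3) -> (x=3, y=3) -> (x=2, y=3) -> (x=1, y=3) -> (x=0, y=3) -> (x=0, y=2) -> (x=0, y=1)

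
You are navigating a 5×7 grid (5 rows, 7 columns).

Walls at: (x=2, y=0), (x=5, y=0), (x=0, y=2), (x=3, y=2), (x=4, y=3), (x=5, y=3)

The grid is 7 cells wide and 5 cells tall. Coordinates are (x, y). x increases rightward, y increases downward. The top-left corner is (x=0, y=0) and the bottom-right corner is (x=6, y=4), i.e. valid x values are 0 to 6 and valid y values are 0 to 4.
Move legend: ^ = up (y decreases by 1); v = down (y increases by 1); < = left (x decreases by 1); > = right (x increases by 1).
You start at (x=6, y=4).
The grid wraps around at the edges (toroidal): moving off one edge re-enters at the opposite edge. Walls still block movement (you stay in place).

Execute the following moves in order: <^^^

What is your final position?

Start: (x=6, y=4)
  < (left): (x=6, y=4) -> (x=5, y=4)
  [×3]^ (up): blocked, stay at (x=5, y=4)
Final: (x=5, y=4)

Answer: Final position: (x=5, y=4)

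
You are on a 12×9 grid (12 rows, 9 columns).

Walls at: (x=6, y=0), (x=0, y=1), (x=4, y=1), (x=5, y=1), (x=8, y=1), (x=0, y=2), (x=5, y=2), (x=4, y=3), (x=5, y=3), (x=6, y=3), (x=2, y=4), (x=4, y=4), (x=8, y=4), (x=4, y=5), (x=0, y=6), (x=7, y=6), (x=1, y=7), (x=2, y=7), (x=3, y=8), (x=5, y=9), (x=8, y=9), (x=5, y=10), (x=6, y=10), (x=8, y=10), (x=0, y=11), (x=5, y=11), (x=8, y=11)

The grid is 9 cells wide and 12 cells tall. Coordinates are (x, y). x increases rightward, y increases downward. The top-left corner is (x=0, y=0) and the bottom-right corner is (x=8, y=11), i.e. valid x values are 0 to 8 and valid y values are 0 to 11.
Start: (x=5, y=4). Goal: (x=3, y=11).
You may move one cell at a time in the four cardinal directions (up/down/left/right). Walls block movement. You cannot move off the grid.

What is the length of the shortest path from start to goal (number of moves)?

BFS from (x=5, y=4) until reaching (x=3, y=11):
  Distance 0: (x=5, y=4)
  Distance 1: (x=6, y=4), (x=5, y=5)
  Distance 2: (x=7, y=4), (x=6, y=5), (x=5, y=6)
  Distance 3: (x=7, y=3), (x=7, y=5), (x=4, y=6), (x=6, y=6), (x=5, y=7)
  Distance 4: (x=7, y=2), (x=8, y=3), (x=8, y=5), (x=3, y=6), (x=4, y=7), (x=6, y=7), (x=5, y=8)
  Distance 5: (x=7, y=1), (x=6, y=2), (x=8, y=2), (x=3, y=5), (x=2, y=6), (x=8, y=6), (x=3, y=7), (x=7, y=7), (x=4, y=8), (x=6, y=8)
  Distance 6: (x=7, y=0), (x=6, y=1), (x=3, y=4), (x=2, y=5), (x=1, y=6), (x=8, y=7), (x=7, y=8), (x=4, y=9), (x=6, y=9)
  Distance 7: (x=8, y=0), (x=3, y=3), (x=1, y=5), (x=8, y=8), (x=3, y=9), (x=7, y=9), (x=4, y=10)
  Distance 8: (x=3, y=2), (x=2, y=3), (x=1, y=4), (x=0, y=5), (x=2, y=9), (x=3, y=10), (x=7, y=10), (x=4, y=11)
  Distance 9: (x=3, y=1), (x=2, y=2), (x=4, y=2), (x=1, y=3), (x=0, y=4), (x=2, y=8), (x=1, y=9), (x=2, y=10), (x=3, y=11), (x=7, y=11)  <- goal reached here
One shortest path (9 moves): (x=5, y=4) -> (x=5, y=5) -> (x=5, y=6) -> (x=4, y=6) -> (x=4, y=7) -> (x=4, y=8) -> (x=4, y=9) -> (x=3, y=9) -> (x=3, y=10) -> (x=3, y=11)

Answer: Shortest path length: 9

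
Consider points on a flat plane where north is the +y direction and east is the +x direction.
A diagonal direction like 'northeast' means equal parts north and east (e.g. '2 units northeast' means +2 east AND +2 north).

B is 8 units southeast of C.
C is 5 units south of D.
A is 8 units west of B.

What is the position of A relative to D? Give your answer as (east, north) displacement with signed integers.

Answer: A is at (east=0, north=-13) relative to D.

Derivation:
Place D at the origin (east=0, north=0).
  C is 5 units south of D: delta (east=+0, north=-5); C at (east=0, north=-5).
  B is 8 units southeast of C: delta (east=+8, north=-8); B at (east=8, north=-13).
  A is 8 units west of B: delta (east=-8, north=+0); A at (east=0, north=-13).
Therefore A relative to D: (east=0, north=-13).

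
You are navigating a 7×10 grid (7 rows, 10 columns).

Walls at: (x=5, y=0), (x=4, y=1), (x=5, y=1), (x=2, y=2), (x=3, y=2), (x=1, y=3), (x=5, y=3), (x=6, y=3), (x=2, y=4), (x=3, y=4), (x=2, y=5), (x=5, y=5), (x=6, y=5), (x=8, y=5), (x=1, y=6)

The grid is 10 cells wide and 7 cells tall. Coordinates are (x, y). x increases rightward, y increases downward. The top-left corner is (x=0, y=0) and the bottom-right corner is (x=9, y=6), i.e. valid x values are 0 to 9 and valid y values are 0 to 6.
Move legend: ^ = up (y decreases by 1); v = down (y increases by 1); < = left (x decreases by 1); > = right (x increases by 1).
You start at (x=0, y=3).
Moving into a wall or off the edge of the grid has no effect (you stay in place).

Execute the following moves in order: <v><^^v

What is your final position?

Answer: Final position: (x=0, y=3)

Derivation:
Start: (x=0, y=3)
  < (left): blocked, stay at (x=0, y=3)
  v (down): (x=0, y=3) -> (x=0, y=4)
  > (right): (x=0, y=4) -> (x=1, y=4)
  < (left): (x=1, y=4) -> (x=0, y=4)
  ^ (up): (x=0, y=4) -> (x=0, y=3)
  ^ (up): (x=0, y=3) -> (x=0, y=2)
  v (down): (x=0, y=2) -> (x=0, y=3)
Final: (x=0, y=3)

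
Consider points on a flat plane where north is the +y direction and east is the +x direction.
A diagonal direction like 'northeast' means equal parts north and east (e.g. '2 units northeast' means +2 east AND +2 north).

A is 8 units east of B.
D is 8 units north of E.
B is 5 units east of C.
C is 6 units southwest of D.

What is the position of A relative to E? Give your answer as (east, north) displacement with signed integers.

Answer: A is at (east=7, north=2) relative to E.

Derivation:
Place E at the origin (east=0, north=0).
  D is 8 units north of E: delta (east=+0, north=+8); D at (east=0, north=8).
  C is 6 units southwest of D: delta (east=-6, north=-6); C at (east=-6, north=2).
  B is 5 units east of C: delta (east=+5, north=+0); B at (east=-1, north=2).
  A is 8 units east of B: delta (east=+8, north=+0); A at (east=7, north=2).
Therefore A relative to E: (east=7, north=2).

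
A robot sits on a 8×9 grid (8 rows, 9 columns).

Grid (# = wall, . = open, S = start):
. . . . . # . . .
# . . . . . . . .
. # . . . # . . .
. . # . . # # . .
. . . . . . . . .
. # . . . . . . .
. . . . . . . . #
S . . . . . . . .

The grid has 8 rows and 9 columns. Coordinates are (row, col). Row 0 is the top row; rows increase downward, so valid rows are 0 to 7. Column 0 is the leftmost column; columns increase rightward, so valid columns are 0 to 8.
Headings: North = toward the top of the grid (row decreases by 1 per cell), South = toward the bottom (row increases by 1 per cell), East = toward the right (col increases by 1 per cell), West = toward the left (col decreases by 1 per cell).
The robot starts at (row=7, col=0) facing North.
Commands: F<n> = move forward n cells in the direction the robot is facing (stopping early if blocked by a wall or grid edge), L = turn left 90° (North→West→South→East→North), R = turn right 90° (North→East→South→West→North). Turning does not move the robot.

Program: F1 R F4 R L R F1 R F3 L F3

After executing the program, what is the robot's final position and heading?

Answer: Final position: (row=7, col=1), facing South

Derivation:
Start: (row=7, col=0), facing North
  F1: move forward 1, now at (row=6, col=0)
  R: turn right, now facing East
  F4: move forward 4, now at (row=6, col=4)
  R: turn right, now facing South
  L: turn left, now facing East
  R: turn right, now facing South
  F1: move forward 1, now at (row=7, col=4)
  R: turn right, now facing West
  F3: move forward 3, now at (row=7, col=1)
  L: turn left, now facing South
  F3: move forward 0/3 (blocked), now at (row=7, col=1)
Final: (row=7, col=1), facing South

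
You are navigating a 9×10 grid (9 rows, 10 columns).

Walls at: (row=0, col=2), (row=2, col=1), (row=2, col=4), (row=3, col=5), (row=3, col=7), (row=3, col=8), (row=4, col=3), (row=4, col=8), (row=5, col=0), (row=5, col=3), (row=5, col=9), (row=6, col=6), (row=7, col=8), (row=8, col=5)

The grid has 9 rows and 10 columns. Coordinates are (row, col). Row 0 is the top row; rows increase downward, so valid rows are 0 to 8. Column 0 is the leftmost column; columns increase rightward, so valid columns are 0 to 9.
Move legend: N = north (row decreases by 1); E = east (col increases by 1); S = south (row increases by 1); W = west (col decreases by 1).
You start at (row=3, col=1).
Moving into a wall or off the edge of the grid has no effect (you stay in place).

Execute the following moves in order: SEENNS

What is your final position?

Answer: Final position: (row=3, col=2)

Derivation:
Start: (row=3, col=1)
  S (south): (row=3, col=1) -> (row=4, col=1)
  E (east): (row=4, col=1) -> (row=4, col=2)
  E (east): blocked, stay at (row=4, col=2)
  N (north): (row=4, col=2) -> (row=3, col=2)
  N (north): (row=3, col=2) -> (row=2, col=2)
  S (south): (row=2, col=2) -> (row=3, col=2)
Final: (row=3, col=2)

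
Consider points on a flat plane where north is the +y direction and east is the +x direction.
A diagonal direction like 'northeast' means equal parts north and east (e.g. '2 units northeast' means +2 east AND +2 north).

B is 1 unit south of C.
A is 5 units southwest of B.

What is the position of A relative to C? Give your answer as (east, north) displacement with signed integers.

Answer: A is at (east=-5, north=-6) relative to C.

Derivation:
Place C at the origin (east=0, north=0).
  B is 1 unit south of C: delta (east=+0, north=-1); B at (east=0, north=-1).
  A is 5 units southwest of B: delta (east=-5, north=-5); A at (east=-5, north=-6).
Therefore A relative to C: (east=-5, north=-6).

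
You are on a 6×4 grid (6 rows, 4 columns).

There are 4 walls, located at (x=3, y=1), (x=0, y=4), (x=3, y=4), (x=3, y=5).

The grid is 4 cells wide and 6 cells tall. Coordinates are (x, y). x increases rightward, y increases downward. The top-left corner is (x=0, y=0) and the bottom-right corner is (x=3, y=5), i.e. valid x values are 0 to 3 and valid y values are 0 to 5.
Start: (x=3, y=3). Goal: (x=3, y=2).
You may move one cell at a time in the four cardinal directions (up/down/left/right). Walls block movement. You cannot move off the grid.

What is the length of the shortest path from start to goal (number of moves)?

Answer: Shortest path length: 1

Derivation:
BFS from (x=3, y=3) until reaching (x=3, y=2):
  Distance 0: (x=3, y=3)
  Distance 1: (x=3, y=2), (x=2, y=3)  <- goal reached here
One shortest path (1 moves): (x=3, y=3) -> (x=3, y=2)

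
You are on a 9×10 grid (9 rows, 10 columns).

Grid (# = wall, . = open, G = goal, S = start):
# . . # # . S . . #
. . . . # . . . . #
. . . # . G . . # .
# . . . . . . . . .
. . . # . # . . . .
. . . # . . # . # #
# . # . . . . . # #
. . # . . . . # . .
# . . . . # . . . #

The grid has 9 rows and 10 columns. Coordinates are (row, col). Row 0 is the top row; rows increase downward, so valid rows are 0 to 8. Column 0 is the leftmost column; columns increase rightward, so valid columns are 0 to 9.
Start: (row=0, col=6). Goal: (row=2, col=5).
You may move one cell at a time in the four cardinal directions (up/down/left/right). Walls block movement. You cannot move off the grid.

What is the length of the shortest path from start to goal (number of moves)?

Answer: Shortest path length: 3

Derivation:
BFS from (row=0, col=6) until reaching (row=2, col=5):
  Distance 0: (row=0, col=6)
  Distance 1: (row=0, col=5), (row=0, col=7), (row=1, col=6)
  Distance 2: (row=0, col=8), (row=1, col=5), (row=1, col=7), (row=2, col=6)
  Distance 3: (row=1, col=8), (row=2, col=5), (row=2, col=7), (row=3, col=6)  <- goal reached here
One shortest path (3 moves): (row=0, col=6) -> (row=0, col=5) -> (row=1, col=5) -> (row=2, col=5)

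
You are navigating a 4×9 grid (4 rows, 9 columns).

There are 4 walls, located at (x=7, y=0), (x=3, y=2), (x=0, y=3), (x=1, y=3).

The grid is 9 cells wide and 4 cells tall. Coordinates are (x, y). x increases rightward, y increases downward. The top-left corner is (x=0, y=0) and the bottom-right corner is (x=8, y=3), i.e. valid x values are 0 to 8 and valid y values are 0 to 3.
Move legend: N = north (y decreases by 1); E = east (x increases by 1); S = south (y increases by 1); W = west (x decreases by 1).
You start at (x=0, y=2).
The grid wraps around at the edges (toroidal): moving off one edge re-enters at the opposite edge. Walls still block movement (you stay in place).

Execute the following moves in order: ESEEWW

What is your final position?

Start: (x=0, y=2)
  E (east): (x=0, y=2) -> (x=1, y=2)
  S (south): blocked, stay at (x=1, y=2)
  E (east): (x=1, y=2) -> (x=2, y=2)
  E (east): blocked, stay at (x=2, y=2)
  W (west): (x=2, y=2) -> (x=1, y=2)
  W (west): (x=1, y=2) -> (x=0, y=2)
Final: (x=0, y=2)

Answer: Final position: (x=0, y=2)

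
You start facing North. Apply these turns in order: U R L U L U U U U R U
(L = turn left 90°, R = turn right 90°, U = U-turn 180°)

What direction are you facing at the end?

Answer: Final heading: South

Derivation:
Start: North
  U (U-turn (180°)) -> South
  R (right (90° clockwise)) -> West
  L (left (90° counter-clockwise)) -> South
  U (U-turn (180°)) -> North
  L (left (90° counter-clockwise)) -> West
  U (U-turn (180°)) -> East
  U (U-turn (180°)) -> West
  U (U-turn (180°)) -> East
  U (U-turn (180°)) -> West
  R (right (90° clockwise)) -> North
  U (U-turn (180°)) -> South
Final: South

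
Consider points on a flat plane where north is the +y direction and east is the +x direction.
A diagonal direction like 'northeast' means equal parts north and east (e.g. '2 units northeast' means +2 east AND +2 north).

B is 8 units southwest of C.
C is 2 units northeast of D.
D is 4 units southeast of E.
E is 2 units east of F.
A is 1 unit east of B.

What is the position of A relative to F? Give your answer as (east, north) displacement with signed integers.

Place F at the origin (east=0, north=0).
  E is 2 units east of F: delta (east=+2, north=+0); E at (east=2, north=0).
  D is 4 units southeast of E: delta (east=+4, north=-4); D at (east=6, north=-4).
  C is 2 units northeast of D: delta (east=+2, north=+2); C at (east=8, north=-2).
  B is 8 units southwest of C: delta (east=-8, north=-8); B at (east=0, north=-10).
  A is 1 unit east of B: delta (east=+1, north=+0); A at (east=1, north=-10).
Therefore A relative to F: (east=1, north=-10).

Answer: A is at (east=1, north=-10) relative to F.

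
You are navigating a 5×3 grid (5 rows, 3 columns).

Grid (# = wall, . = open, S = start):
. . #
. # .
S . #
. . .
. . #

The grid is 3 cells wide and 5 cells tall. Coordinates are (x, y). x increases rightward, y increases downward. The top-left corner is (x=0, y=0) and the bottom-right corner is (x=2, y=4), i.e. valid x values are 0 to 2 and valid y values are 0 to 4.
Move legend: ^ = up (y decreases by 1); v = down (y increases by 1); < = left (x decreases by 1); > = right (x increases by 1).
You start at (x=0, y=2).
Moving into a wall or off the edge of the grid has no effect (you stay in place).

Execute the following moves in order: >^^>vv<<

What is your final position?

Answer: Final position: (x=0, y=4)

Derivation:
Start: (x=0, y=2)
  > (right): (x=0, y=2) -> (x=1, y=2)
  ^ (up): blocked, stay at (x=1, y=2)
  ^ (up): blocked, stay at (x=1, y=2)
  > (right): blocked, stay at (x=1, y=2)
  v (down): (x=1, y=2) -> (x=1, y=3)
  v (down): (x=1, y=3) -> (x=1, y=4)
  < (left): (x=1, y=4) -> (x=0, y=4)
  < (left): blocked, stay at (x=0, y=4)
Final: (x=0, y=4)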